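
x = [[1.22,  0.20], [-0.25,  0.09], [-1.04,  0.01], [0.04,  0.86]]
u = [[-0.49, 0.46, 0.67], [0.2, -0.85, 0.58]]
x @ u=[[-0.56, 0.39, 0.93], [0.14, -0.19, -0.12], [0.51, -0.49, -0.69], [0.15, -0.71, 0.53]]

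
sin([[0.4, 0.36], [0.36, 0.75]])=[[0.36, 0.29],[0.29, 0.64]]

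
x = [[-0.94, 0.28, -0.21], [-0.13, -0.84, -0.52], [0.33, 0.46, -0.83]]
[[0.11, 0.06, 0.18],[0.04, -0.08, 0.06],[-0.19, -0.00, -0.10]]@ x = [[-0.05,0.06,-0.2], [-0.01,0.11,-0.02], [0.15,-0.10,0.12]]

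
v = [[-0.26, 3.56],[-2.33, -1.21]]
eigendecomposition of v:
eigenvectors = [[0.78+0.00j, (0.78-0j)], [(-0.1+0.62j), -0.10-0.62j]]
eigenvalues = [(-0.74+2.84j), (-0.74-2.84j)]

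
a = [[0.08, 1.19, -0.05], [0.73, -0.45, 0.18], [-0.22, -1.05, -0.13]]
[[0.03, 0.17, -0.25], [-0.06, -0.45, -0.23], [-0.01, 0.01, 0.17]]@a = [[0.18, 0.22, 0.06], [-0.28, 0.37, -0.05], [-0.03, -0.19, -0.02]]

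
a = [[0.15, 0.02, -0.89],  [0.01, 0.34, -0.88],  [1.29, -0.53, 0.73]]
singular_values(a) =[1.75, 1.04, 0.19]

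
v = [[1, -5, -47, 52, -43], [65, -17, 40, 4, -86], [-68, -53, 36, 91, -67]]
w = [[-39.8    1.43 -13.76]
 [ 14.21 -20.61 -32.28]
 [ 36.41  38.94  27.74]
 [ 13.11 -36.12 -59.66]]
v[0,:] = [1, -5, -47, 52, -43]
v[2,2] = 36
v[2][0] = -68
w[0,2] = -13.76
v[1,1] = -17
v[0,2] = -47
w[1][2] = -32.28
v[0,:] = [1, -5, -47, 52, -43]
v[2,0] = -68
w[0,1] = 1.43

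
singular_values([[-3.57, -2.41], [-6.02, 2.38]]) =[7.06, 3.26]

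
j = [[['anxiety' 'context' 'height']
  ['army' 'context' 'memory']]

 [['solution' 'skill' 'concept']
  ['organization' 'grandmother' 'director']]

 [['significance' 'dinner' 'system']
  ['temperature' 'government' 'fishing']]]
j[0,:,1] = ['context', 'context']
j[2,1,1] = 'government'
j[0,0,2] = 'height'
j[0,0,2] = 'height'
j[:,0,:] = [['anxiety', 'context', 'height'], ['solution', 'skill', 'concept'], ['significance', 'dinner', 'system']]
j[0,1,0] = 'army'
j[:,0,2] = ['height', 'concept', 'system']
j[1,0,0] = 'solution'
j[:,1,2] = ['memory', 'director', 'fishing']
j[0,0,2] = 'height'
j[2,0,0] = 'significance'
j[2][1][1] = 'government'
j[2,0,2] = 'system'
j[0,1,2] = 'memory'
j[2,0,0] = 'significance'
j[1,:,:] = [['solution', 'skill', 'concept'], ['organization', 'grandmother', 'director']]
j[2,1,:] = ['temperature', 'government', 'fishing']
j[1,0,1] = 'skill'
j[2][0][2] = 'system'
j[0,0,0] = 'anxiety'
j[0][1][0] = 'army'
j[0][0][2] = 'height'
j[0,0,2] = 'height'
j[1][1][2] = 'director'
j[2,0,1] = 'dinner'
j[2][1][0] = 'temperature'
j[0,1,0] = 'army'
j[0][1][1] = 'context'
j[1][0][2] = 'concept'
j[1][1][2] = 'director'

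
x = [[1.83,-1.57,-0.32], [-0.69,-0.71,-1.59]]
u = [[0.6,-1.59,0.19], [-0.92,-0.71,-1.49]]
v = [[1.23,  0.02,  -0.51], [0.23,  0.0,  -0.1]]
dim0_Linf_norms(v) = [1.23, 0.02, 0.51]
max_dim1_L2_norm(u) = 1.89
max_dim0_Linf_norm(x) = 1.83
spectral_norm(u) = 1.92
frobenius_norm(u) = 2.55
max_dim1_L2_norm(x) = 2.43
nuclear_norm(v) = 1.36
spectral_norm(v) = 1.36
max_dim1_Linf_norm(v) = 1.23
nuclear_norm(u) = 3.60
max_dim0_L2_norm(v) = 1.25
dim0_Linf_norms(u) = [0.92, 1.59, 1.49]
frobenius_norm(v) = 1.36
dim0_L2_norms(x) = [1.96, 1.72, 1.62]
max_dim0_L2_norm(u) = 1.74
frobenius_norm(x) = 3.07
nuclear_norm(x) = 4.30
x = v + u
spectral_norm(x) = 2.44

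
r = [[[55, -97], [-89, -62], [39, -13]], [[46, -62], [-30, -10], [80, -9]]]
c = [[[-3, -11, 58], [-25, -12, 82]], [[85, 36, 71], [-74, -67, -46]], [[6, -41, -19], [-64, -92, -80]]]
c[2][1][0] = -64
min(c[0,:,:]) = -25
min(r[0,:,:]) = -97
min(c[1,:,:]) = -74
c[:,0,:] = [[-3, -11, 58], [85, 36, 71], [6, -41, -19]]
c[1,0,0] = 85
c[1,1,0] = -74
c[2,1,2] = -80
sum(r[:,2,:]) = 97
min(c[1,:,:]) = -74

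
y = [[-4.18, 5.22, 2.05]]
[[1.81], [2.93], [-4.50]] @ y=[[-7.57, 9.45, 3.71],[-12.25, 15.29, 6.01],[18.81, -23.49, -9.22]]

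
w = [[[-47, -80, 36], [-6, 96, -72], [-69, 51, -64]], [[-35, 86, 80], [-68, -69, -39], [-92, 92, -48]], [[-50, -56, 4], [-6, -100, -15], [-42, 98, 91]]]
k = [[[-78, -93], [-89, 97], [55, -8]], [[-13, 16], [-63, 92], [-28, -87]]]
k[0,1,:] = [-89, 97]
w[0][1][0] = -6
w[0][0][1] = -80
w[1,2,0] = -92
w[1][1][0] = -68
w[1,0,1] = 86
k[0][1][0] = -89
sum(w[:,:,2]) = -27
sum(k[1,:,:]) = -83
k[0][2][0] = 55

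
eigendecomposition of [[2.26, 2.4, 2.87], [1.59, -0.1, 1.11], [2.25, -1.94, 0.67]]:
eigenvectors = [[0.86, 0.64, -0.55],[0.39, -0.13, -0.38],[0.32, -0.75, 0.75]]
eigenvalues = [4.4, -1.57, 0.01]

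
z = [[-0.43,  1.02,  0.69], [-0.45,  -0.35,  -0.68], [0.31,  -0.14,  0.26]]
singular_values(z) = [1.42, 0.8, 0.09]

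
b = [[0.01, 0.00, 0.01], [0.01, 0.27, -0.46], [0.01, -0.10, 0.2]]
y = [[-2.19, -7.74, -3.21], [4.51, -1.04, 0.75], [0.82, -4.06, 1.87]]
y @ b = [[-0.13, -1.77, 2.9], [0.04, -0.36, 0.67], [-0.01, -1.28, 2.25]]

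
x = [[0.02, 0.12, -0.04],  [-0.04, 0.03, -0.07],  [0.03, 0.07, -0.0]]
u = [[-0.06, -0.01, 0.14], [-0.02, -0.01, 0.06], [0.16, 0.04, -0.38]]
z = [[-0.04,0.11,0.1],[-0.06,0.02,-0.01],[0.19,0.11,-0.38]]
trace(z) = -0.40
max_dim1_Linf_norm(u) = 0.38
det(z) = -0.00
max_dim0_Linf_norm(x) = 0.12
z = x + u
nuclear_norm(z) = 0.64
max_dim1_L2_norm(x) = 0.13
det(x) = -0.00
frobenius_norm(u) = 0.45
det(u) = 0.00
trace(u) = -0.45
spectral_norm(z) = 0.45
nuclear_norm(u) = 0.46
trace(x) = 0.05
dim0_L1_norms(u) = [0.24, 0.06, 0.58]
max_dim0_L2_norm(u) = 0.41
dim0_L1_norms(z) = [0.29, 0.24, 0.49]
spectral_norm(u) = 0.45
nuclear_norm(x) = 0.23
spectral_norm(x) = 0.15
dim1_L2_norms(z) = [0.15, 0.06, 0.44]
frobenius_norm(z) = 0.47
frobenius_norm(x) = 0.17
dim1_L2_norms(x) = [0.13, 0.09, 0.08]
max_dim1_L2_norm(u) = 0.41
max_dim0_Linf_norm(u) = 0.38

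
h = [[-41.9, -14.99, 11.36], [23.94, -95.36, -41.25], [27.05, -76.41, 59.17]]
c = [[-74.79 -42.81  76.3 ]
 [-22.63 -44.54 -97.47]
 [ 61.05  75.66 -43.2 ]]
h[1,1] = -95.36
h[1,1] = -95.36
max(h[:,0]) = 27.05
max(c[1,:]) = -22.63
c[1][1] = -44.54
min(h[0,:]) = -41.9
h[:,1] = [-14.99, -95.36, -76.41]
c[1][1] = -44.54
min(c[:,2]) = -97.47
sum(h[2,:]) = 9.810000000000002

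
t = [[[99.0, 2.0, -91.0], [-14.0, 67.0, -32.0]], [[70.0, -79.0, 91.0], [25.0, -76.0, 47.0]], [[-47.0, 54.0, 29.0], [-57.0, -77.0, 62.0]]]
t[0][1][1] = 67.0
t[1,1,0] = 25.0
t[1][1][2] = 47.0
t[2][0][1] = 54.0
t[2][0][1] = 54.0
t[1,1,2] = 47.0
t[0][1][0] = -14.0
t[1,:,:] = [[70.0, -79.0, 91.0], [25.0, -76.0, 47.0]]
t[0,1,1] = 67.0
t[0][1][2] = -32.0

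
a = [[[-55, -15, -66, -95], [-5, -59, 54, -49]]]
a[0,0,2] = -66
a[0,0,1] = -15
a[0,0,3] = -95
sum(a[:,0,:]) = -231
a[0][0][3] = -95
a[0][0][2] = -66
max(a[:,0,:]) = -15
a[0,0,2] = -66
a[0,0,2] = -66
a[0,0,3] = -95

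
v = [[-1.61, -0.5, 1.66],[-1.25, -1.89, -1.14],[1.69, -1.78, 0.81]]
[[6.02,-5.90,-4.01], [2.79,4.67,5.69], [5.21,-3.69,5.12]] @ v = [[-9.09, 15.28, 13.47],[-0.71, -20.35, 3.92],[4.88, -4.74, 17.0]]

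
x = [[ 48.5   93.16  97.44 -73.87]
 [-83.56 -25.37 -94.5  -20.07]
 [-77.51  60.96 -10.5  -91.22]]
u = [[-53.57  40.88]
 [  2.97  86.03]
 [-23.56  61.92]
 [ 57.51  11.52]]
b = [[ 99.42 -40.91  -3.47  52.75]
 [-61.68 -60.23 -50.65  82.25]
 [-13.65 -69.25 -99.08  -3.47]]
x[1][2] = -94.5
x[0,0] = 48.5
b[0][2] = -3.47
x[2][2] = -10.5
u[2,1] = 61.92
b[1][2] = -50.65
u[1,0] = 2.97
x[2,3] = -91.22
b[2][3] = -3.47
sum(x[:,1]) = 128.75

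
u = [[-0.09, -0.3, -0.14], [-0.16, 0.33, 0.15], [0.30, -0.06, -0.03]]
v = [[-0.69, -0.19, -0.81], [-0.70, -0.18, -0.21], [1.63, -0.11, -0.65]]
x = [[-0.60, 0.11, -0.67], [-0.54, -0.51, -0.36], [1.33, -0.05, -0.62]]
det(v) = -0.21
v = u + x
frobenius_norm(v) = 2.20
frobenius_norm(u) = 0.61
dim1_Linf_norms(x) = [0.67, 0.54, 1.33]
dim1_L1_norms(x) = [1.38, 1.41, 2.0]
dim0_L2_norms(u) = [0.35, 0.45, 0.21]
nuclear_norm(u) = 0.84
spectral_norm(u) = 0.51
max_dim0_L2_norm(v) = 1.9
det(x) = -0.74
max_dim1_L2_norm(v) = 1.76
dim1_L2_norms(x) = [0.91, 0.83, 1.47]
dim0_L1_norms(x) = [2.47, 0.67, 1.65]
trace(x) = -1.73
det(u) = 0.00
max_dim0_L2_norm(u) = 0.45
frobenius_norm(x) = 1.91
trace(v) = -1.52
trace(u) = 0.21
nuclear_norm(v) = 3.09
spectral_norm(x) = 1.57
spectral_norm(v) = 1.92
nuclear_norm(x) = 3.03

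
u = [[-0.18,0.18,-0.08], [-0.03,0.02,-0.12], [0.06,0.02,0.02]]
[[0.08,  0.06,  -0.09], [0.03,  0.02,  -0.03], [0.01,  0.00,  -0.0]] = u@ [[0.05, 0.02, -0.01],[0.4, 0.28, -0.4],[-0.20, -0.14, 0.2]]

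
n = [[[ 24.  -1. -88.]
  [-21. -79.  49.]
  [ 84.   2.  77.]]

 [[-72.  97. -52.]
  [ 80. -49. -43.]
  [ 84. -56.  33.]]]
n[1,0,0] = -72.0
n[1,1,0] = 80.0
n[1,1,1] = -49.0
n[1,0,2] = -52.0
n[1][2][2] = 33.0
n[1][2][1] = -56.0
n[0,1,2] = 49.0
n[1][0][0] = -72.0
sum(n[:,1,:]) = -63.0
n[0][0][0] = 24.0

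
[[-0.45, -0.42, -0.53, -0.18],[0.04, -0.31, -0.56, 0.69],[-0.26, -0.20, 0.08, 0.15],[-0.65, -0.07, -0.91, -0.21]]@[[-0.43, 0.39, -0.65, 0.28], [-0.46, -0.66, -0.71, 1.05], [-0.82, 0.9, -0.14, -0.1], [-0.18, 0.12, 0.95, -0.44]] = [[0.85, -0.4, 0.49, -0.43], [0.46, -0.2, 0.93, -0.56], [0.11, 0.12, 0.44, -0.36], [1.10, -1.05, 0.40, -0.07]]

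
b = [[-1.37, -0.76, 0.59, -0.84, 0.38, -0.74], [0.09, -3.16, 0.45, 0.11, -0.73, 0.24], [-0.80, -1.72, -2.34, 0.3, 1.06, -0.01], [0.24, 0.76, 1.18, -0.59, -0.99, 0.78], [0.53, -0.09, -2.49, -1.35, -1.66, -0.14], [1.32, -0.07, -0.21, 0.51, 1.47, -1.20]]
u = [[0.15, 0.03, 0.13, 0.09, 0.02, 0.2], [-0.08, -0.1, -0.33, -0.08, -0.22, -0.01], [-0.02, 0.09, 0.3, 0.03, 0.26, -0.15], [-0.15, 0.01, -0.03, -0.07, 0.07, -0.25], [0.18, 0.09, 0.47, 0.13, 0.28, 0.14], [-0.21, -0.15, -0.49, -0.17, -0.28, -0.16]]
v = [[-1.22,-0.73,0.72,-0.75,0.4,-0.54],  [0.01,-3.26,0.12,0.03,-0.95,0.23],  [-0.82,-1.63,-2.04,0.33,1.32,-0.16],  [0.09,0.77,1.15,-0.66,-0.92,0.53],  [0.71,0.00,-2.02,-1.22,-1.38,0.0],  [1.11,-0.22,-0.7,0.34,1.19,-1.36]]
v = b + u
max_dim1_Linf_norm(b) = 3.16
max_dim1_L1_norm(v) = 6.3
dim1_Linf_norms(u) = [0.2, 0.33, 0.3, 0.25, 0.47, 0.49]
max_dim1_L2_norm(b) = 3.33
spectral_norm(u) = 1.07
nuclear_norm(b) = 14.77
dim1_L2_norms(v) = [1.89, 3.41, 3.06, 1.87, 2.82, 2.27]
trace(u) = 0.40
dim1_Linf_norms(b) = [1.37, 3.16, 2.34, 1.18, 2.49, 1.47]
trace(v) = -9.92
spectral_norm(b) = 4.18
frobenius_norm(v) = 6.41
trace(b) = -10.32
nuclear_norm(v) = 13.71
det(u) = 0.00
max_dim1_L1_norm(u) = 1.46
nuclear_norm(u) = 1.59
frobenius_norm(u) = 1.17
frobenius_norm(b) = 6.78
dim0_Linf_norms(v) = [1.22, 3.26, 2.04, 1.22, 1.38, 1.36]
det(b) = 57.61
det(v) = 24.11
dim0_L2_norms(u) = [0.36, 0.22, 0.82, 0.26, 0.53, 0.41]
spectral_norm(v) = 4.12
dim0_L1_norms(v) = [3.96, 6.61, 6.75, 3.33, 6.16, 2.82]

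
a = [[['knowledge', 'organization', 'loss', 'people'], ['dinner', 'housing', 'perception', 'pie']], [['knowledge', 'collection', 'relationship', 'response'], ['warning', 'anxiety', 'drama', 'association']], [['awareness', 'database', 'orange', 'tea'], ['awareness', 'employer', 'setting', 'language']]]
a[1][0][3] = 'response'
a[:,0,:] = [['knowledge', 'organization', 'loss', 'people'], ['knowledge', 'collection', 'relationship', 'response'], ['awareness', 'database', 'orange', 'tea']]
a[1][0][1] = 'collection'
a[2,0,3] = 'tea'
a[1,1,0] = 'warning'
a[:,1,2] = ['perception', 'drama', 'setting']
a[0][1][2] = 'perception'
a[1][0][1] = 'collection'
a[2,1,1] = 'employer'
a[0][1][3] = 'pie'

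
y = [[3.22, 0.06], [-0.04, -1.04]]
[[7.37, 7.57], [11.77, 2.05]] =y @ [[2.5, 2.39], [-11.41, -2.06]]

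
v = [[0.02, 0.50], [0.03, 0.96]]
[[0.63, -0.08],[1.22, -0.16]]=v@[[-1.32, 0.18], [1.31, -0.17]]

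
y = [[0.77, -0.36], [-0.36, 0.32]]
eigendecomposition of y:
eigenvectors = [[0.87,0.48], [-0.48,0.87]]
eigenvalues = [0.97, 0.12]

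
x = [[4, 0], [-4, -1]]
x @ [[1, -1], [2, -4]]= [[4, -4], [-6, 8]]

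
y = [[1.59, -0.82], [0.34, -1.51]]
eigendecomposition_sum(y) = [[1.54, -0.42], [0.17, -0.05]] + [[0.05, -0.40], [0.17, -1.46]]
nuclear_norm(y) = 3.14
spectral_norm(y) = 2.15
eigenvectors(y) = [[0.99,0.26], [0.11,0.96]]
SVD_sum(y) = [[1.14, -1.24], [0.91, -0.99]] + [[0.45, 0.42], [-0.57, -0.52]]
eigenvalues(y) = [1.5, -1.42]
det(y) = -2.12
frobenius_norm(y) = 2.37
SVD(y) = [[-0.78, -0.62], [-0.62, 0.78]] @ diag([2.1498482667974455, 0.9870929184975548]) @ [[-0.68, 0.74], [-0.74, -0.68]]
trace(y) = 0.08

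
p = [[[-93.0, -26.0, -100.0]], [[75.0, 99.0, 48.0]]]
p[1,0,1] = 99.0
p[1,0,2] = 48.0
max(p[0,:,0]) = -93.0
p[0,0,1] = -26.0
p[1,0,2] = 48.0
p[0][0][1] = -26.0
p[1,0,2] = 48.0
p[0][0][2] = -100.0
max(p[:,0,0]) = 75.0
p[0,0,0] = -93.0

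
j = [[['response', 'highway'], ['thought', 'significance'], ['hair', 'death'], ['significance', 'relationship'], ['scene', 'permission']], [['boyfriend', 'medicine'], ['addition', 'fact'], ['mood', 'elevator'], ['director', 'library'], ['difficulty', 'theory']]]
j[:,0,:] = [['response', 'highway'], ['boyfriend', 'medicine']]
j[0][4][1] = 'permission'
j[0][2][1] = 'death'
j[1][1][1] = 'fact'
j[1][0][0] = 'boyfriend'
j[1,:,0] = ['boyfriend', 'addition', 'mood', 'director', 'difficulty']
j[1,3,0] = 'director'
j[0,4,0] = 'scene'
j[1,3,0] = 'director'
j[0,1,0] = 'thought'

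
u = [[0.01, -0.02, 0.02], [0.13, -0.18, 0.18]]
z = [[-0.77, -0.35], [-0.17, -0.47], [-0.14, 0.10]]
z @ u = [[-0.05, 0.08, -0.08], [-0.06, 0.09, -0.09], [0.01, -0.02, 0.02]]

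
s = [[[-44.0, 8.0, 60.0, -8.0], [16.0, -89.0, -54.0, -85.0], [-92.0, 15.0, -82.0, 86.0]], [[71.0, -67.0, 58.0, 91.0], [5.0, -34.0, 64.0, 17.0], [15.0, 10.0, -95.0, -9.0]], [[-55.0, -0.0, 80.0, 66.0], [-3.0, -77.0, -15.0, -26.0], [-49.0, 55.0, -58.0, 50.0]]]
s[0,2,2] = -82.0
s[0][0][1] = 8.0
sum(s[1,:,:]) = 126.0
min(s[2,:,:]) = -77.0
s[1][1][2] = 64.0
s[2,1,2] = -15.0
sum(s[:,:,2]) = -42.0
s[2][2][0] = -49.0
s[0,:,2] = [60.0, -54.0, -82.0]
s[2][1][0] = -3.0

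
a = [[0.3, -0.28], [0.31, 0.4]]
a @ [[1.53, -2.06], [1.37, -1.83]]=[[0.08,-0.11], [1.02,-1.37]]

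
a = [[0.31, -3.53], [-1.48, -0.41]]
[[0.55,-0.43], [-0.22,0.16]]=a@[[0.19,-0.14], [-0.14,0.11]]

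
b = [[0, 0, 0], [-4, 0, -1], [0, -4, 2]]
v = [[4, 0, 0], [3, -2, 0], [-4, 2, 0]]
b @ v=[[0, 0, 0], [-12, -2, 0], [-20, 12, 0]]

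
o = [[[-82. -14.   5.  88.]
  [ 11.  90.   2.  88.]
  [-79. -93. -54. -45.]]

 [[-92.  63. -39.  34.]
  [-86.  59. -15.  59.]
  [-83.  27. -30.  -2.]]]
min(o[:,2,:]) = -93.0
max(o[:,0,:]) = 88.0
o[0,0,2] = 5.0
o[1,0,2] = -39.0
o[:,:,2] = [[5.0, 2.0, -54.0], [-39.0, -15.0, -30.0]]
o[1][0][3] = 34.0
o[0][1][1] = 90.0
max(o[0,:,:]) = 90.0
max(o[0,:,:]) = 90.0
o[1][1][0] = -86.0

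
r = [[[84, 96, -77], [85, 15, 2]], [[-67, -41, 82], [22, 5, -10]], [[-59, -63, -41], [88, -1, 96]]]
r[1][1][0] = 22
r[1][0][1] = -41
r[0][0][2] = -77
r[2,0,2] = -41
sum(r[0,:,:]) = 205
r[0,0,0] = 84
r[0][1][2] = 2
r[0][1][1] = 15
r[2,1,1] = -1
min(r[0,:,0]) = 84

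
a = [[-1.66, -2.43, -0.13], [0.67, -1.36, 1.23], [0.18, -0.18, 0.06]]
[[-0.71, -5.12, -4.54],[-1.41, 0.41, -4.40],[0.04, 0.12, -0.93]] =a @ [[0.67, 1.48, -2.26], [-0.08, 1.06, 3.34], [-1.60, 0.70, 1.35]]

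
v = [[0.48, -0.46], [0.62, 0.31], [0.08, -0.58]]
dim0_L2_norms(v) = [0.79, 0.8]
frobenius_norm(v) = 1.12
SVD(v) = [[0.79, 0.09],[0.20, 0.90],[0.58, -0.43]] @ diag([0.8417356963223024, 0.7461776045532382]) @ [[0.65, -0.76],[0.76, 0.65]]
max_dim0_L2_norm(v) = 0.8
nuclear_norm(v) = 1.59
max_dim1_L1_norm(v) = 0.94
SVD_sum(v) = [[0.43, -0.50], [0.11, -0.13], [0.32, -0.37]] + [[0.05, 0.04], [0.51, 0.44], [-0.24, -0.21]]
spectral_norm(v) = 0.84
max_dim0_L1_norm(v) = 1.35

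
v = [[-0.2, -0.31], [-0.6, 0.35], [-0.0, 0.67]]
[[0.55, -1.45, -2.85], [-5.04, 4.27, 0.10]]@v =[[0.76, -2.59], [-1.55, 3.12]]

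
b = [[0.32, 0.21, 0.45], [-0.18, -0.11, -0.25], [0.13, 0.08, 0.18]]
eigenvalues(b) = [0.39, 0.01, -0.0]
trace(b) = 0.39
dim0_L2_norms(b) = [0.39, 0.25, 0.55]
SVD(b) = [[-0.83, -0.56, -0.04], [0.46, -0.71, 0.54], [-0.33, 0.43, 0.84]] @ diag([0.7152996311643652, 0.006802109313603975, 0.00041105353512347373]) @ [[-0.54, -0.35, -0.76], [0.43, -0.90, 0.1], [0.72, 0.27, -0.64]]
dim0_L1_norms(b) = [0.63, 0.4, 0.88]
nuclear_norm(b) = 0.72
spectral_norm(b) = 0.72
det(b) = -0.00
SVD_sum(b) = [[0.32, 0.21, 0.45], [-0.18, -0.11, -0.25], [0.13, 0.08, 0.18]] + [[-0.0, 0.00, -0.0], [-0.0, 0.0, -0.00], [0.00, -0.0, 0.0]] + [[-0.00,-0.0,0.00],  [0.00,0.00,-0.0],  [0.0,0.00,-0.0]]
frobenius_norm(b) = 0.72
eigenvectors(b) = [[-0.82, 0.13, -0.76], [0.47, 0.86, -0.17], [-0.34, -0.49, 0.62]]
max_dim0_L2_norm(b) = 0.55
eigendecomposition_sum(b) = [[0.32, 0.21, 0.45], [-0.18, -0.12, -0.26], [0.13, 0.09, 0.18]] + [[0.0, 0.00, 0.0], [0.00, 0.01, 0.01], [-0.0, -0.0, -0.0]] + [[-0.00, 0.00, 0.00],[-0.00, 0.00, 0.0],[0.00, -0.0, -0.0]]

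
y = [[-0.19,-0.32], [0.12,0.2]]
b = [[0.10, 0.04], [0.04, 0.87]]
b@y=[[-0.01, -0.02], [0.1, 0.16]]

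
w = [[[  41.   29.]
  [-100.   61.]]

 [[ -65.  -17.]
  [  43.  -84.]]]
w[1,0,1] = -17.0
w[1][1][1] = -84.0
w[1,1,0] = 43.0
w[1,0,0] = -65.0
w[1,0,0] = -65.0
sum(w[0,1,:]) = -39.0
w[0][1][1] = 61.0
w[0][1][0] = -100.0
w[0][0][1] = 29.0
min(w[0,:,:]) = -100.0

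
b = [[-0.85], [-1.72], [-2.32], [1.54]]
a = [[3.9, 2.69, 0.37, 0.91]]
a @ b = [[-7.4]]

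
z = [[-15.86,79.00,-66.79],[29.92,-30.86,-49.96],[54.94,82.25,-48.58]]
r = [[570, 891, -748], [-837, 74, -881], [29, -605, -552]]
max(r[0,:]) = 891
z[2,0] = 54.94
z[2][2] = -48.58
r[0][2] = -748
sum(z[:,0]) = 69.0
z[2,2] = -48.58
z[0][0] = -15.86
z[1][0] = 29.92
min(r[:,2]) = -881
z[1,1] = -30.86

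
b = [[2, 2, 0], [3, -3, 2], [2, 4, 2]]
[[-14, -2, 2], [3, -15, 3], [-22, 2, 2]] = b @ [[-3, -3, 1], [-4, 2, 0], [0, 0, 0]]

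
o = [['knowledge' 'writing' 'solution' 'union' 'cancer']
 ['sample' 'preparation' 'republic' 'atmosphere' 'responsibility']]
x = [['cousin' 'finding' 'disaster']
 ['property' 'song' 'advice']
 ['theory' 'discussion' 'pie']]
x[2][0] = 'theory'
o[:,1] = ['writing', 'preparation']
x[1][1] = 'song'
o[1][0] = 'sample'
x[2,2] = 'pie'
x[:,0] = ['cousin', 'property', 'theory']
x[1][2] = 'advice'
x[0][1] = 'finding'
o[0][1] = 'writing'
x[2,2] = 'pie'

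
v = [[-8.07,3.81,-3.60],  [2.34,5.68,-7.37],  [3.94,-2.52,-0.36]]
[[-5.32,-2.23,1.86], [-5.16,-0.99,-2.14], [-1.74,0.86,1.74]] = v @ [[0.43, 0.18, -0.46], [1.12, -0.08, -1.29], [1.70, 0.13, -0.85]]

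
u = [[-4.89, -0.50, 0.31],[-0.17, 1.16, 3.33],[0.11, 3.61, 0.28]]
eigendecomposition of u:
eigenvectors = [[-1.00, -0.25, -0.02], [-0.06, 0.62, 0.74], [0.06, -0.74, 0.68]]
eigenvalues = [-4.94, -2.72, 4.22]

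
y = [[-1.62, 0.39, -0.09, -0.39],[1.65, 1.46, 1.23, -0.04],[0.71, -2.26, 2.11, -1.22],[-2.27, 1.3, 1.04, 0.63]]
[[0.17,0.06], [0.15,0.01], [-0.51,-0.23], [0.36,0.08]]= y@ [[-0.06, -0.02], [0.19, 0.06], [-0.02, -0.04], [-0.0, -0.0]]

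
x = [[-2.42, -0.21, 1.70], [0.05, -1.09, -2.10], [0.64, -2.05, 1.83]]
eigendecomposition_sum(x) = [[0.09, -0.39, 0.78], [-0.13, 0.60, -1.19], [0.27, -1.19, 2.38]] + [[-1.98, 1.24, 1.27], [0.78, -0.49, -0.5], [0.61, -0.38, -0.39]] + [[-0.53, -1.06, -0.36], [-0.60, -1.2, -0.40], [-0.24, -0.48, -0.16]]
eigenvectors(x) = [[-0.28, -0.89, -0.63], [0.43, 0.35, -0.72], [-0.86, 0.28, -0.29]]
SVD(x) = [[-0.73, -0.45, 0.52], [0.48, 0.21, 0.85], [-0.49, 0.87, 0.07]] @ diag([3.526691507001825, 2.5588798648218574, 1.8348517247588323]) @ [[0.42, 0.18, -0.89], [0.65, -0.75, 0.15], [-0.64, -0.64, -0.43]]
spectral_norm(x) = 3.53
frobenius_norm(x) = 4.73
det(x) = 16.56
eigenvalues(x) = [3.07, -2.86, -1.89]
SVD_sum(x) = [[-1.06, -0.46, 2.28], [0.70, 0.31, -1.51], [-0.72, -0.31, 1.55]] + [[-0.75, 0.86, -0.17], [0.34, -0.40, 0.08], [1.44, -1.66, 0.33]] + [[-0.61, -0.61, -0.41],  [-1.0, -1.0, -0.67],  [-0.08, -0.08, -0.05]]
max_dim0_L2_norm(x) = 3.26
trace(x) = -1.68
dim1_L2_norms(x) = [2.96, 2.37, 2.82]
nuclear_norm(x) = 7.92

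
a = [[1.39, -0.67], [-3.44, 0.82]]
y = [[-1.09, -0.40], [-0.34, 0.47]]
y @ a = [[-0.14,0.40],[-2.09,0.61]]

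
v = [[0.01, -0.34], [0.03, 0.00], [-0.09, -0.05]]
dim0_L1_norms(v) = [0.13, 0.39]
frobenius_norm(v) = 0.36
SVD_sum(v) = [[-0.0,-0.34], [0.0,0.00], [-0.00,-0.05]] + [[0.01,-0.00],[0.03,-0.00],[-0.09,0.00]]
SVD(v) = [[0.99, 0.14], [-0.00, 0.31], [0.15, -0.94]] @ diag([0.34367295469255016, 0.09533572369732356]) @ [[-0.01, -1.00], [1.0, -0.01]]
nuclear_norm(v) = 0.44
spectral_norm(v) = 0.34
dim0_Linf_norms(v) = [0.09, 0.34]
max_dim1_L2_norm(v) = 0.34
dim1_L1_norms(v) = [0.35, 0.03, 0.14]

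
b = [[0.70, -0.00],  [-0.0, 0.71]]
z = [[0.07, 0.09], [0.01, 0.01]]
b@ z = [[0.05, 0.06], [0.01, 0.01]]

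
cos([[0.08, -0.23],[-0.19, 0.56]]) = [[0.98, 0.07], [0.06, 0.83]]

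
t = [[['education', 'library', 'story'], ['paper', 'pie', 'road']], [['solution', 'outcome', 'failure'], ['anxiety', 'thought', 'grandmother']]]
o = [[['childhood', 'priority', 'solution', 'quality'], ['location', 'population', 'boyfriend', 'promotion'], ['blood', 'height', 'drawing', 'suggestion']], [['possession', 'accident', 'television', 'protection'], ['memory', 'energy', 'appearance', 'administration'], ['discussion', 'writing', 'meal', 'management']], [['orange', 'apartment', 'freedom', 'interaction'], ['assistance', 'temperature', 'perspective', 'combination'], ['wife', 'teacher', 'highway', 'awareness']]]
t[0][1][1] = 'pie'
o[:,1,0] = ['location', 'memory', 'assistance']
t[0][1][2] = 'road'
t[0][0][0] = 'education'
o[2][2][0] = 'wife'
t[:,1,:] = [['paper', 'pie', 'road'], ['anxiety', 'thought', 'grandmother']]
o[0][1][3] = 'promotion'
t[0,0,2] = 'story'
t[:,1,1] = ['pie', 'thought']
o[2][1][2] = 'perspective'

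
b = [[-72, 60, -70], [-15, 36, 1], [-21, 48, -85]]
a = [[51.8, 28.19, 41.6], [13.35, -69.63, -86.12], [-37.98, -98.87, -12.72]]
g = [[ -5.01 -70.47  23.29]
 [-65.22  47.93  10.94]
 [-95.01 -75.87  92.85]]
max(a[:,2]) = 41.6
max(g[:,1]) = 47.93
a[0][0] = 51.8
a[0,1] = 28.19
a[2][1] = -98.87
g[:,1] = [-70.47, 47.93, -75.87]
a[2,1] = -98.87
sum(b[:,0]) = -108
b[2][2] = -85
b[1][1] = 36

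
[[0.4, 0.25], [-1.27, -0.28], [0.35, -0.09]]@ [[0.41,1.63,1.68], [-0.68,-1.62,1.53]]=[[-0.01,0.25,1.05], [-0.33,-1.62,-2.56], [0.20,0.72,0.45]]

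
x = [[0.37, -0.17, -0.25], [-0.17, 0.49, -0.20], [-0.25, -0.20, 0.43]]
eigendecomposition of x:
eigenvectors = [[0.64, 0.69, -0.35], [0.48, -0.71, -0.52], [0.60, -0.17, 0.78]]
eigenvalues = [0.01, 0.61, 0.68]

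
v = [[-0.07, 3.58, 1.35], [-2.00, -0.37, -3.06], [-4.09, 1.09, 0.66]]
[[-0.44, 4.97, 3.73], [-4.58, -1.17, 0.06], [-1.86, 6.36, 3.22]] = v @ [[0.5, -1.13, -0.50],[-0.58, 0.99, 0.96],[1.24, 1.0, 0.19]]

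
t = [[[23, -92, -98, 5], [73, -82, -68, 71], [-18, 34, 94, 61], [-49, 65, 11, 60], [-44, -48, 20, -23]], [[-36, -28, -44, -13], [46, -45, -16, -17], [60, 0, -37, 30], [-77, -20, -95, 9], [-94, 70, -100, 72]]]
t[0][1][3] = 71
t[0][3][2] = 11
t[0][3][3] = 60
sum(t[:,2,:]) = 224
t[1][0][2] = -44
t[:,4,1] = [-48, 70]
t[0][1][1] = -82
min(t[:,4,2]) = -100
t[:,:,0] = [[23, 73, -18, -49, -44], [-36, 46, 60, -77, -94]]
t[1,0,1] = -28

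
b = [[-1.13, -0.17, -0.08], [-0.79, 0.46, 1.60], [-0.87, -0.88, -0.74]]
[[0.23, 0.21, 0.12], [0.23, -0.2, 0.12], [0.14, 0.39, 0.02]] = b @ [[-0.21, -0.15, -0.12], [0.01, -0.17, 0.1], [0.04, -0.15, -0.01]]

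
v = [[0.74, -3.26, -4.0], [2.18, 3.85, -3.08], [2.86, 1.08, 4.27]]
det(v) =108.316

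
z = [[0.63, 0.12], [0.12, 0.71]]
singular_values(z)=[0.8, 0.54]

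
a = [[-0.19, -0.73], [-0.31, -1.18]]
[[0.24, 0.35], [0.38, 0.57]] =a@ [[0.7, 0.29], [-0.51, -0.56]]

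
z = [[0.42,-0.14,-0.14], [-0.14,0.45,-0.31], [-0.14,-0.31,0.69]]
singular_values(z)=[0.91, 0.54, 0.11]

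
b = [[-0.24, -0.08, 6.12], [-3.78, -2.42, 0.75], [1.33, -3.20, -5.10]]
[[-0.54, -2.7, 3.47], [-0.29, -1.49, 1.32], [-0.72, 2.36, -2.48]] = b @ [[-0.14, 0.27, -0.13], [0.31, 0.06, -0.17], [-0.09, -0.43, 0.56]]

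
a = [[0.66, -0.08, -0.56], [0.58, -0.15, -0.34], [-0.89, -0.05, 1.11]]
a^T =[[0.66, 0.58, -0.89], [-0.08, -0.15, -0.05], [-0.56, -0.34, 1.11]]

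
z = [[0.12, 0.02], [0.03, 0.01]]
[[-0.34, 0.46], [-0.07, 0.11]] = z @ [[-3.33, 3.99], [3.22, -0.85]]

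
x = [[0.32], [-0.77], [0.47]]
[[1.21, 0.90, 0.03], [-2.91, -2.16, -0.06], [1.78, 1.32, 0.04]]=x@[[3.78, 2.81, 0.08]]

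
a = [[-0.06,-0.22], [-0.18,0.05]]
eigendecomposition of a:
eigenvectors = [[-0.82, 0.64], [-0.57, -0.77]]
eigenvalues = [-0.21, 0.2]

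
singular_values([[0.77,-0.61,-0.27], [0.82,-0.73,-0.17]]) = [1.5, 0.1]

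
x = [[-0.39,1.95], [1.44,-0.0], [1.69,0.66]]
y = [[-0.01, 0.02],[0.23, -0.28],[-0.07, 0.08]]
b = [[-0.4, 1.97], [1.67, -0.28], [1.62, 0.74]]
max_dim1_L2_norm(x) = 1.99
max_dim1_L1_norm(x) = 2.35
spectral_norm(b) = 2.36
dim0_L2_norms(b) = [2.36, 2.12]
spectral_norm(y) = 0.38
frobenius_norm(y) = 0.38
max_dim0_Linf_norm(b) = 1.97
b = x + y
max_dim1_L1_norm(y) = 0.51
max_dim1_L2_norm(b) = 2.01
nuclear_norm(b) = 4.48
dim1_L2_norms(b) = [2.01, 1.69, 1.78]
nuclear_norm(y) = 0.38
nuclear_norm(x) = 4.31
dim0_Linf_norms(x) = [1.69, 1.95]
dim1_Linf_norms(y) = [0.02, 0.28, 0.08]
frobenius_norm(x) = 3.05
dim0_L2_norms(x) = [2.25, 2.06]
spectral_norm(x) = 2.28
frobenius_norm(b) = 3.17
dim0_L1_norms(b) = [3.69, 2.99]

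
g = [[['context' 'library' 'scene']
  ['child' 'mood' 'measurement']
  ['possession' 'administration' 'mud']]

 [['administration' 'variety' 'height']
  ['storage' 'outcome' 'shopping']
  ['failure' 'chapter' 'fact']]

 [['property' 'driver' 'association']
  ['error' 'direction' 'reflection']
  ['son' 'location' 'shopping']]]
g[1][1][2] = 'shopping'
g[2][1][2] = 'reflection'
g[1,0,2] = 'height'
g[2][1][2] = 'reflection'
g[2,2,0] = 'son'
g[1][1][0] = 'storage'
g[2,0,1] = 'driver'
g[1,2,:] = ['failure', 'chapter', 'fact']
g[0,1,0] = 'child'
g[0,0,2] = 'scene'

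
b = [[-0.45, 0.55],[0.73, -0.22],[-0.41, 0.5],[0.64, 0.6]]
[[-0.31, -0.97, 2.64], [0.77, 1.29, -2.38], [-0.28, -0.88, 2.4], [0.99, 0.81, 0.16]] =b @[[1.17, 1.65, -2.41], [0.40, -0.41, 2.83]]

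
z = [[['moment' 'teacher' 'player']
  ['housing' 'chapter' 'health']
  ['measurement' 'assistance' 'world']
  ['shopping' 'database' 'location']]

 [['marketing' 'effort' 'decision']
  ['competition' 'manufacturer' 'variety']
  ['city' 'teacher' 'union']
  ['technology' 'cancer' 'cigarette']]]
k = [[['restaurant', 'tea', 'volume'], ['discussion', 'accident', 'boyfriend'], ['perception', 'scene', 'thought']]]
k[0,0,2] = 'volume'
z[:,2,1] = ['assistance', 'teacher']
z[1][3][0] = 'technology'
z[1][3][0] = 'technology'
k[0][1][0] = 'discussion'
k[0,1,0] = 'discussion'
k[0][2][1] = 'scene'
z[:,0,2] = ['player', 'decision']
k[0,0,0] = 'restaurant'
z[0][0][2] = 'player'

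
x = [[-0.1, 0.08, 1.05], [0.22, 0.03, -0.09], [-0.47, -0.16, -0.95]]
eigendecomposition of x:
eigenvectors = [[-0.81+0.00j, (-0.81-0j), (-0.15+0j)], [0.23+0.15j, (0.23-0.15j), (0.98+0j)], [(0.3-0.41j), 0.30+0.41j, (-0.09+0j)]]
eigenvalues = [(-0.51+0.52j), (-0.51-0.52j), 0j]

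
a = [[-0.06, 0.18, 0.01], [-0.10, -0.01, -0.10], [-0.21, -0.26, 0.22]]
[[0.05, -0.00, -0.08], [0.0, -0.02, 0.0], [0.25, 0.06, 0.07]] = a @ [[-0.62,-0.04,0.09], [0.02,-0.03,-0.41], [0.57,0.21,-0.06]]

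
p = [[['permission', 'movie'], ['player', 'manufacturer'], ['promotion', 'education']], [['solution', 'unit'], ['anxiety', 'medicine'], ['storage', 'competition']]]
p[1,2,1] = 'competition'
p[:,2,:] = [['promotion', 'education'], ['storage', 'competition']]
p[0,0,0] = 'permission'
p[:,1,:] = [['player', 'manufacturer'], ['anxiety', 'medicine']]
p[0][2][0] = 'promotion'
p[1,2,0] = 'storage'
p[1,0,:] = ['solution', 'unit']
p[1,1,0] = 'anxiety'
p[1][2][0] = 'storage'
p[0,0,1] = 'movie'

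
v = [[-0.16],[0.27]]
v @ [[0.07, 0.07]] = [[-0.01,  -0.01], [0.02,  0.02]]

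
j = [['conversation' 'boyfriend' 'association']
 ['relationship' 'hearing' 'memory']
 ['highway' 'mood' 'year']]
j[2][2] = 'year'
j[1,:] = ['relationship', 'hearing', 'memory']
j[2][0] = 'highway'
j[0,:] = ['conversation', 'boyfriend', 'association']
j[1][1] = 'hearing'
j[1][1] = 'hearing'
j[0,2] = 'association'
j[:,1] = ['boyfriend', 'hearing', 'mood']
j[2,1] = 'mood'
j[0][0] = 'conversation'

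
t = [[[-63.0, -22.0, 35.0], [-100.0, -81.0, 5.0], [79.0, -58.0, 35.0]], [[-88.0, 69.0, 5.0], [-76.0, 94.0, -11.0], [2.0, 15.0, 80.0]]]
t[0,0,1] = -22.0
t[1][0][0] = -88.0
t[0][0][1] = -22.0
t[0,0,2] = 35.0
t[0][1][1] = -81.0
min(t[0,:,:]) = -100.0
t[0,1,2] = 5.0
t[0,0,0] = -63.0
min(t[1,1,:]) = -76.0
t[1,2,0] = 2.0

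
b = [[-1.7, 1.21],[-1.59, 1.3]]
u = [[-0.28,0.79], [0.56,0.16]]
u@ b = [[-0.78, 0.69], [-1.21, 0.89]]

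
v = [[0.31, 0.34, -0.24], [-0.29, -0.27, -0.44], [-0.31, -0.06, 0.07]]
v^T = [[0.31, -0.29, -0.31], [0.34, -0.27, -0.06], [-0.24, -0.44, 0.07]]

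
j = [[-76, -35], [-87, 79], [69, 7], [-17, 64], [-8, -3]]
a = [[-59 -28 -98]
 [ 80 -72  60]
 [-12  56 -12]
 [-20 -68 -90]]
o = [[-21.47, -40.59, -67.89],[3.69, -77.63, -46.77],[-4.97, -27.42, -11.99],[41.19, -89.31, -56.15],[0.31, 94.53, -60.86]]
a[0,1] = -28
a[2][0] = -12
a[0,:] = [-59, -28, -98]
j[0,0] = -76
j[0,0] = -76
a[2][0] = -12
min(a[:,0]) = -59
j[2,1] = 7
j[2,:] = [69, 7]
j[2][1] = 7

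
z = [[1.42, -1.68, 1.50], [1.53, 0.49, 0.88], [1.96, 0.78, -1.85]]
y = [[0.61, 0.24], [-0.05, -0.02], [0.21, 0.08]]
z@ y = [[1.27, 0.49], [1.09, 0.43], [0.77, 0.31]]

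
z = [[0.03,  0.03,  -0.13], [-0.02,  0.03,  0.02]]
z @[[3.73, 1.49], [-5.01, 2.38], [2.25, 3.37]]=[[-0.33, -0.32], [-0.18, 0.11]]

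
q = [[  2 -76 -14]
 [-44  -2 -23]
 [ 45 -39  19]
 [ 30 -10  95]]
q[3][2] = 95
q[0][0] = 2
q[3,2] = 95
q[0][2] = -14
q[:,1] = [-76, -2, -39, -10]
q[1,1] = -2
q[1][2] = -23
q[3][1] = -10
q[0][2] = -14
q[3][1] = -10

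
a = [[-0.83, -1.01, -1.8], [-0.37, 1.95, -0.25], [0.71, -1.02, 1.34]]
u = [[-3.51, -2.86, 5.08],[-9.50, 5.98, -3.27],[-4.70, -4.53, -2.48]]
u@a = [[7.58, -7.21, 13.84], [3.35, 24.59, 11.22], [3.82, -1.56, 6.27]]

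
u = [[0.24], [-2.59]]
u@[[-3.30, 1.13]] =[[-0.79, 0.27], [8.55, -2.93]]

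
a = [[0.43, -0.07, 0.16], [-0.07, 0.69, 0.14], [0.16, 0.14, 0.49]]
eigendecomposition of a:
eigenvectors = [[-0.69,-0.72,0.04], [-0.32,0.36,0.88], [0.65,-0.6,0.48]]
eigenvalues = [0.25, 0.6, 0.76]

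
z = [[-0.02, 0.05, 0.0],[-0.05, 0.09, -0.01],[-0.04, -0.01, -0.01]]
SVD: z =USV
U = [[-0.45, -0.19, -0.87],[-0.88, -0.01, 0.47],[-0.1, 0.98, -0.17]]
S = [0.12, 0.04, 0.0]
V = [[0.49, -0.87, 0.08],[-0.84, -0.50, -0.23],[0.24, 0.04, -0.97]]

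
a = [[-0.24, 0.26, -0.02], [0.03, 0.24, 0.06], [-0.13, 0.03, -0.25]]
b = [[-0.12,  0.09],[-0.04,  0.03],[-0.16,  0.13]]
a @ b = [[0.02, -0.02], [-0.02, 0.02], [0.05, -0.04]]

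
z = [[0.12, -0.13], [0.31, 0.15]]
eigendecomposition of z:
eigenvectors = [[(0.04-0.54j), 0.04+0.54j], [(-0.84+0j), -0.84-0.00j]]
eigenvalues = [(0.13+0.2j), (0.13-0.2j)]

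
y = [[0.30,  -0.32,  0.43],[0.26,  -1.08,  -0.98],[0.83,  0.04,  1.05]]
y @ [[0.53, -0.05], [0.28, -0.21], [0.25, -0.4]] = [[0.18, -0.12], [-0.41, 0.61], [0.71, -0.47]]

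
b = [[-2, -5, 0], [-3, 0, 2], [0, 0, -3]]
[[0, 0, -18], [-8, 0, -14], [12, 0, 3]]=b @ [[0, 0, 4], [0, 0, 2], [-4, 0, -1]]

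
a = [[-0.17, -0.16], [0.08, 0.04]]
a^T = [[-0.17, 0.08], [-0.16, 0.04]]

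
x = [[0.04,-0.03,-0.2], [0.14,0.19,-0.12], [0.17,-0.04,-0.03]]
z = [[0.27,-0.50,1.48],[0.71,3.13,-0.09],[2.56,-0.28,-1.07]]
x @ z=[[-0.52, -0.06, 0.28], [-0.13, 0.56, 0.32], [-0.06, -0.2, 0.29]]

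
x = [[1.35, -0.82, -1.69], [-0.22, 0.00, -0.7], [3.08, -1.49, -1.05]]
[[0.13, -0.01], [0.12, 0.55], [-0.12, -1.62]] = x @ [[0.30, -0.64], [0.89, 0.18], [-0.27, -0.59]]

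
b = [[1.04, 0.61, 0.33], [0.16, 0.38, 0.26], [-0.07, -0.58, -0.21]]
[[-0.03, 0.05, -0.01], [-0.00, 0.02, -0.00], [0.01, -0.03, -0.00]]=b @ [[-0.03, 0.02, -0.01],[-0.03, 0.05, 0.02],[0.05, -0.01, -0.03]]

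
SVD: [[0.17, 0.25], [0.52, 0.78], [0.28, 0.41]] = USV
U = [[-0.27, 0.36],[-0.85, -0.52],[-0.45, 0.77]]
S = [1.1, 0.01]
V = [[-0.56, -0.83],[0.83, -0.56]]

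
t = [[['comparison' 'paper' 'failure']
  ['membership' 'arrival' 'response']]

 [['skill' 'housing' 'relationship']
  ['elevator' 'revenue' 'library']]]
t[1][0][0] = 'skill'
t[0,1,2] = 'response'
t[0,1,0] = 'membership'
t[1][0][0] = 'skill'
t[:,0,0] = ['comparison', 'skill']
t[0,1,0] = 'membership'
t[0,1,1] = 'arrival'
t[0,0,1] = 'paper'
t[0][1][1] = 'arrival'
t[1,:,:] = [['skill', 'housing', 'relationship'], ['elevator', 'revenue', 'library']]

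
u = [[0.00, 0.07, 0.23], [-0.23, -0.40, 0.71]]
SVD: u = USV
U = [[-0.19, -0.98],[-0.98, 0.19]]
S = [0.86, 0.18]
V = [[0.26, 0.44, -0.86], [-0.25, -0.83, -0.5]]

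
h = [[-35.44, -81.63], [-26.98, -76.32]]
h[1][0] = -26.98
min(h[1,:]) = -76.32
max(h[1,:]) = -26.98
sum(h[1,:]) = -103.3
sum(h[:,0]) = -62.42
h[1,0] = -26.98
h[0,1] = -81.63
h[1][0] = -26.98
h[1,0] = -26.98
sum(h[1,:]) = -103.3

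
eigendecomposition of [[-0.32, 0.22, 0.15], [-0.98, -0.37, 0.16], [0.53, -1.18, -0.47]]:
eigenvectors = [[(-0.25+0j), (0.21+0.1j), 0.21-0.10j],[0.26+0.00j, 0.01+0.51j, (0.01-0.51j)],[-0.93+0.00j, (-0.83+0j), (-0.83-0j)]]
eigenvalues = [(0.01+0j), (-0.58+0.66j), (-0.58-0.66j)]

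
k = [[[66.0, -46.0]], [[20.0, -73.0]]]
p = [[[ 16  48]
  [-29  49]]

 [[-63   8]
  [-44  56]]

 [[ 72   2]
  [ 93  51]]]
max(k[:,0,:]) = 66.0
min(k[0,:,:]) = -46.0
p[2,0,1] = 2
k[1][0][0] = 20.0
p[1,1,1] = 56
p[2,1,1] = 51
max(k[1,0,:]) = 20.0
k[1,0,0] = 20.0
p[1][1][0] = -44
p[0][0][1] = 48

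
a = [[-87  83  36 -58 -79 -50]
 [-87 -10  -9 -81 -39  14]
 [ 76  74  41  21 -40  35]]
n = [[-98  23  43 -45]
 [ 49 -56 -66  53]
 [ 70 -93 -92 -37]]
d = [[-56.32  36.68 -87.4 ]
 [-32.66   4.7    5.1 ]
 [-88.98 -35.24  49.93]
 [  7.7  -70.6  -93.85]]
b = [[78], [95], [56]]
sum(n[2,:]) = -152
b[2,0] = 56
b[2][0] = 56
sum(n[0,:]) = -77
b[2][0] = 56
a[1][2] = -9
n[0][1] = 23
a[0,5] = -50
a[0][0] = -87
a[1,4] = -39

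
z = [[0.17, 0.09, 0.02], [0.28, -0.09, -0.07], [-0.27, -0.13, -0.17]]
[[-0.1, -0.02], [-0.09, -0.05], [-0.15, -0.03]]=z @ [[-0.18,-0.11], [-1.24,-0.15], [2.11,0.45]]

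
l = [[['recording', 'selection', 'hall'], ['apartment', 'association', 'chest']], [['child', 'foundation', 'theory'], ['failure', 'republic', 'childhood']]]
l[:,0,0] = ['recording', 'child']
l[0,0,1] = 'selection'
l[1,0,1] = 'foundation'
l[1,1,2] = 'childhood'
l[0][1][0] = 'apartment'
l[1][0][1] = 'foundation'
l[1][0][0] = 'child'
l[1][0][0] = 'child'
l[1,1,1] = 'republic'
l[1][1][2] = 'childhood'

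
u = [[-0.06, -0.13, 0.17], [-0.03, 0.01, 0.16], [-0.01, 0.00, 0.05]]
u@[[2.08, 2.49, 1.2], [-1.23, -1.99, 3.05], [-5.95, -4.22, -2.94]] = [[-0.98, -0.61, -0.97], [-1.03, -0.77, -0.48], [-0.32, -0.24, -0.16]]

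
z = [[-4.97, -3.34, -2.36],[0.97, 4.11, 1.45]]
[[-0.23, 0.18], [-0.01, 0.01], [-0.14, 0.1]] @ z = [[1.32,1.51,0.80], [0.06,0.07,0.04], [0.79,0.88,0.48]]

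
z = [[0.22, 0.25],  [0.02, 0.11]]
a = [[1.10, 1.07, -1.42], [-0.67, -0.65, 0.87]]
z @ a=[[0.07, 0.07, -0.09], [-0.05, -0.05, 0.07]]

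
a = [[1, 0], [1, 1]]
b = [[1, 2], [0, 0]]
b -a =[[0, 2], [-1, -1]]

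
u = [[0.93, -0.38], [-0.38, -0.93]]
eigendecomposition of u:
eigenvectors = [[0.98, 0.19], [-0.19, 0.98]]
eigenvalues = [1.0, -1.0]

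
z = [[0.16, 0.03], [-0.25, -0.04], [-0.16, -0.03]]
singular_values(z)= [0.34, 0.0]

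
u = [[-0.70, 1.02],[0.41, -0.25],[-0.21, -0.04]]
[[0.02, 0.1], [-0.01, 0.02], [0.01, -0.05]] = u @ [[-0.03, 0.19],[-0.00, 0.23]]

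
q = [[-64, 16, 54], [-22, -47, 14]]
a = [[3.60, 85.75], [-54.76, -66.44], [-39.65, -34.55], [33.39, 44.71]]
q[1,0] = -22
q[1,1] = -47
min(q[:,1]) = -47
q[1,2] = 14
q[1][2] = 14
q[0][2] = 54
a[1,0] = -54.76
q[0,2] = 54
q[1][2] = 14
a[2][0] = -39.65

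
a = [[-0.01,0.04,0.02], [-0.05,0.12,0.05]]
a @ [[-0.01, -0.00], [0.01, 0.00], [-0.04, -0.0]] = [[-0.00, 0.0],[-0.00, 0.0]]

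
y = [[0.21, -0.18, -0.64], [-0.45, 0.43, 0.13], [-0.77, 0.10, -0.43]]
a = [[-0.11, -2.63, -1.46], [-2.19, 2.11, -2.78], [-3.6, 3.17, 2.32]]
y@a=[[2.68,  -2.96,  -1.29], [-1.36,  2.5,  -0.24], [1.41,  0.87,  -0.15]]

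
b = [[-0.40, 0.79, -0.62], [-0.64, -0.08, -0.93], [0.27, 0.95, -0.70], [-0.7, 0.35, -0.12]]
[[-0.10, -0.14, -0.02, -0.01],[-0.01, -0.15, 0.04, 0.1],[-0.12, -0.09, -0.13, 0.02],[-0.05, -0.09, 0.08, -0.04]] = b@ [[0.01, 0.09, -0.15, 0.04],[-0.12, -0.05, -0.05, -0.09],[0.01, 0.10, 0.06, -0.13]]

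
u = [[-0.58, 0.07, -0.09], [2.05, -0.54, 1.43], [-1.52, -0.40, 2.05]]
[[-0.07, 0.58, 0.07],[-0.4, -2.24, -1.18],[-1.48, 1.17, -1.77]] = u @ [[0.28, -0.96, -0.01],[0.90, 0.27, -0.35],[-0.34, -0.09, -0.94]]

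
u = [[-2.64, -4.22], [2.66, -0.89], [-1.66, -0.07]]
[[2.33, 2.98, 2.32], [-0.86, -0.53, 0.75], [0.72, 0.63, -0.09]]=u @ [[-0.42,  -0.36,  0.08], [-0.29,  -0.48,  -0.6]]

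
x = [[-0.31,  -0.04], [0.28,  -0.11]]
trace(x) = -0.42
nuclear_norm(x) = 0.53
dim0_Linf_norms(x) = [0.31, 0.11]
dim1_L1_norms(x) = [0.35, 0.39]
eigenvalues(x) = [(-0.21+0.03j), (-0.21-0.03j)]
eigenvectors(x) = [[(0.33-0.12j), (0.33+0.12j)],[(-0.94+0j), (-0.94-0j)]]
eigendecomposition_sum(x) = [[-0.16-0.29j, -0.02-0.12j], [(0.14+0.85j), -0.05+0.32j]] + [[(-0.15+0.29j), -0.02+0.12j], [(0.14-0.85j), (-0.06-0.32j)]]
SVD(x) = [[-0.72,0.69],[0.69,0.72]] @ diag([0.42021256916701494, 0.10780258213074861]) @ [[0.99, -0.11], [-0.11, -0.99]]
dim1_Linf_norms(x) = [0.31, 0.28]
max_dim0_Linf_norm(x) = 0.31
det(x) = 0.05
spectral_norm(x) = 0.42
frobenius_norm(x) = 0.43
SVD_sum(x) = [[-0.3,0.03],  [0.29,-0.03]] + [[-0.01, -0.07],  [-0.01, -0.08]]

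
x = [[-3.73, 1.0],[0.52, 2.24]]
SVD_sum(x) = [[-3.71, 1.07], [-0.12, 0.03]] + [[-0.02, -0.07],[0.64, 2.21]]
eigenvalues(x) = [-3.82, 2.33]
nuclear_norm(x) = 6.16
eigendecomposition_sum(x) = [[-3.76,  0.62],[0.32,  -0.05]] + [[0.03, 0.38], [0.2, 2.29]]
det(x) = -8.88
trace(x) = -1.49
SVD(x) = [[-1.00, -0.03], [-0.03, 1.0]] @ diag([3.8629349701036273, 2.297527674860629]) @ [[0.96, -0.28], [0.28, 0.96]]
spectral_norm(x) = 3.86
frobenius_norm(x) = 4.49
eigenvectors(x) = [[-1.00,-0.16], [0.09,-0.99]]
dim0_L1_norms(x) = [4.25, 3.24]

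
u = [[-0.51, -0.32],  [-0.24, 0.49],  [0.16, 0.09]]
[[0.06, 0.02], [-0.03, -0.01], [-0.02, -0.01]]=u@ [[-0.06, -0.02], [-0.09, -0.03]]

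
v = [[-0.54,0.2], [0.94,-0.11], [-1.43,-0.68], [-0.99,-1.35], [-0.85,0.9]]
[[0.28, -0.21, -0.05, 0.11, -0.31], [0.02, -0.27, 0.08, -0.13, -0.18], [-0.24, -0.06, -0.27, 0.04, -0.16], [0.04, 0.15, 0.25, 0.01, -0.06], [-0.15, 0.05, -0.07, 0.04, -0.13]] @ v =[[-0.12, -0.31], [-0.10, -0.01], [0.56, -0.06], [-0.20, -0.25], [0.3, -0.16]]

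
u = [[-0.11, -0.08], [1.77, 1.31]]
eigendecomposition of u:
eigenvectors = [[-0.60, 0.06], [0.80, -1.0]]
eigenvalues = [-0.0, 1.2]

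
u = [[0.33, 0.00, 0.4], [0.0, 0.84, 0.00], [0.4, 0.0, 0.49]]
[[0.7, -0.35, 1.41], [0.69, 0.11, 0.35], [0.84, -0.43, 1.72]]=u @ [[2.7, 0.4, 1.44],[0.82, 0.13, 0.42],[-0.49, -1.21, 2.34]]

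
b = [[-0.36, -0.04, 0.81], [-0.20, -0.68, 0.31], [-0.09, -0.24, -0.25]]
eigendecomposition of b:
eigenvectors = [[0.73+0.00j,  (0.73-0j),  0.93+0.00j], [(0.03+0.58j),  0.03-0.58j,  (-0.35+0j)], [-0.14+0.33j,  -0.14-0.33j,  0.11+0.00j]]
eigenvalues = [(-0.52+0.34j), (-0.52-0.34j), (-0.25+0j)]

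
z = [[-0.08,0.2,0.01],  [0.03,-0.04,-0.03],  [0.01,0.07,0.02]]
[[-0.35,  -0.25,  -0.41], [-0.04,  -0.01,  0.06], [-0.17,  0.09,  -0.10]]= z @ [[-2.44, 3.02, 0.70], [-2.87, -0.22, -1.82], [2.73, 3.57, 1.24]]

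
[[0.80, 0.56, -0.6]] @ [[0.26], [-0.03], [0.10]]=[[0.13]]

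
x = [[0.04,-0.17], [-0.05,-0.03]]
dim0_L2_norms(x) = [0.06, 0.17]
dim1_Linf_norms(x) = [0.17, 0.05]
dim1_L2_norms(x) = [0.17, 0.06]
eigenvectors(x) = [[0.94, 0.79], [-0.35, 0.62]]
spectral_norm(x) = 0.18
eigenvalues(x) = [0.1, -0.09]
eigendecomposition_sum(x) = [[0.07, -0.09], [-0.03, 0.03]] + [[-0.03, -0.08], [-0.02, -0.06]]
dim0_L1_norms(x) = [0.09, 0.2]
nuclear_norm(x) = 0.23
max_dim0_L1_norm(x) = 0.2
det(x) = -0.01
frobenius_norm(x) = 0.18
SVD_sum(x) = [[0.03, -0.17], [0.00, -0.02]] + [[0.01,0.0], [-0.05,-0.01]]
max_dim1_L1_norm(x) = 0.21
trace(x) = 0.01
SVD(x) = [[0.99, 0.11], [0.11, -0.99]] @ diag([0.17564193670011344, 0.055225990912190485]) @ [[0.19,-0.98], [0.98,0.19]]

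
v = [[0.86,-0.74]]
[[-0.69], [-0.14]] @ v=[[-0.59, 0.51],[-0.12, 0.1]]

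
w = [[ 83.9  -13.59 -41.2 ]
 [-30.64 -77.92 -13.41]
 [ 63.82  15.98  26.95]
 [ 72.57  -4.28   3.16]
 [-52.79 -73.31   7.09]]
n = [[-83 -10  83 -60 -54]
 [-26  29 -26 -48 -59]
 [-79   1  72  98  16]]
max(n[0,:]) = 83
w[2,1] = 15.98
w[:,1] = [-13.59, -77.92, 15.98, -4.28, -73.31]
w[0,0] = 83.9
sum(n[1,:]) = -130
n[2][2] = 72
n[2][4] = 16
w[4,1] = -73.31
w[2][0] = 63.82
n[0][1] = -10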